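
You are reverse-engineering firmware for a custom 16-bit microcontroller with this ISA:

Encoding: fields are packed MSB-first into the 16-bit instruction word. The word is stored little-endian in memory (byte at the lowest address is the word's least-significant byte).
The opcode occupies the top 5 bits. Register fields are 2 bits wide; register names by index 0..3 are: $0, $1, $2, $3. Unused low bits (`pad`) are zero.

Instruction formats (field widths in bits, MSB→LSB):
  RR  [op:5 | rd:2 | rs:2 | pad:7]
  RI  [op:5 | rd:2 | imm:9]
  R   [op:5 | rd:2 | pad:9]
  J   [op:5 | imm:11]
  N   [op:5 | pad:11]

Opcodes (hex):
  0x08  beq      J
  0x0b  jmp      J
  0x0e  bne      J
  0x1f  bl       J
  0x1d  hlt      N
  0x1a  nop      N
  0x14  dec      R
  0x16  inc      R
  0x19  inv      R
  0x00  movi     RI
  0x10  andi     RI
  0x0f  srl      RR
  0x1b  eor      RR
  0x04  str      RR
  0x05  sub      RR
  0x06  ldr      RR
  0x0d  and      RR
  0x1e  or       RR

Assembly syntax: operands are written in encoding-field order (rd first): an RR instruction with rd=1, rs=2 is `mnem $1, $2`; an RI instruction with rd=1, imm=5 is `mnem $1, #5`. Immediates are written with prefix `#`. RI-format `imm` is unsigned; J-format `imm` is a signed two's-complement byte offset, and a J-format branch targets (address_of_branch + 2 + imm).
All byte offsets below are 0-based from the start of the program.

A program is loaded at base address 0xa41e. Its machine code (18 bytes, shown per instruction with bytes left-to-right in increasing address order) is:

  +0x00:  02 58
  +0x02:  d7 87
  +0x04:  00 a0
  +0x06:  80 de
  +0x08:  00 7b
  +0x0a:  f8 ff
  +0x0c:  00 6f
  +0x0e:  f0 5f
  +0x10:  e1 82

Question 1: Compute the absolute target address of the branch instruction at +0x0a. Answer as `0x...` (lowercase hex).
@+0a  little-endian(f8 ff) = 0xfff8
  opcode bits[15:11]=0x1f: bl/J
  imm@[10:0]=0x7f8 (s11→-8) ⇒ #-8
  target = base 0xa41e + off 0x0a + 2 + imm -8 = 0xa422

0xa422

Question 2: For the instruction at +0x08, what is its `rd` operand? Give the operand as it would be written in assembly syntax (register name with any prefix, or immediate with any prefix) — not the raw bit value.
@+08  little-endian(00 7b) = 0x7b00
  op=0x7b00>>11=0xf ⇒ srl (RR)
  rd@[10:9]=0x1 ⇒ $1
  rs@[8:7]=0x2 ⇒ $2

$1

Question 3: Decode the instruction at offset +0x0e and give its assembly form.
+0x0e: f0 5f ⇒ word 0x5ff0 (little)
  top 5b → 0xb → jmp [J]
  imm@[10:0]=0x7f0 (s11→-16) ⇒ #-16

jmp #-16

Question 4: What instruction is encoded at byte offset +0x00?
jmp #2

+0x00: 02 58 ⇒ word 0x5802 (little)
  top 5b → 0xb → jmp [J]
  imm@[10:0]=0x2 ⇒ #2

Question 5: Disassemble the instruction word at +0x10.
+0x10: e1 82 ⇒ word 0x82e1 (little)
  op=0x82e1>>11=0x10 ⇒ andi (RI)
  [10:9] rd=1 = $1
  [8:0] imm=225 = #225

andi $1, #225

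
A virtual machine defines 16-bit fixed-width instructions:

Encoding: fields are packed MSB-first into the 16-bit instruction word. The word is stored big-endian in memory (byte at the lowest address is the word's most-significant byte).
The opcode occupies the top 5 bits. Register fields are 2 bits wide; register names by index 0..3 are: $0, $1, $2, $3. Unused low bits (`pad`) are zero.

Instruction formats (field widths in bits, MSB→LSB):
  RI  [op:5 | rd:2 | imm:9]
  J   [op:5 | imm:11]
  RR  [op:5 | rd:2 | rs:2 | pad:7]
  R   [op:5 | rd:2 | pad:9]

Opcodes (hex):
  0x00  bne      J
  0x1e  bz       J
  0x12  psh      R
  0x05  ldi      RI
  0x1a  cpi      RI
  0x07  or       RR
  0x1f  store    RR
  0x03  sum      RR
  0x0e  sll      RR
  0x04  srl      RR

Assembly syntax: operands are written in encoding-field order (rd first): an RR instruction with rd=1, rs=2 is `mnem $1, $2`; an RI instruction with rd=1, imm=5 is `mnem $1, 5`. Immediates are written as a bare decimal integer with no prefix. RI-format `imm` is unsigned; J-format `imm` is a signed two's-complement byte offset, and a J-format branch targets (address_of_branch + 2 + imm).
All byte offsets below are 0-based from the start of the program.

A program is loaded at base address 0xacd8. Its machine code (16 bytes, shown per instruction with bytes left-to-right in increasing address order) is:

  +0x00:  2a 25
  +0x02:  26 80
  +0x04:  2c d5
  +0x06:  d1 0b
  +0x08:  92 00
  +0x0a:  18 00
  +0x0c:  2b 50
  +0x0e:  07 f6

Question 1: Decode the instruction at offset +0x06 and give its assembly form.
cpi $0, 267

[06] d1 0b → 0xd10b
  top 5b → 0x1a → cpi [RI]
  [10:9] rd=0 = $0
  [8:0] imm=267 = 267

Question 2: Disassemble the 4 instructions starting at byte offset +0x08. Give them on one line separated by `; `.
+0x08: 92 00 ⇒ word 0x9200 (big)
  top 5b → 0x12 → psh [R]
  [10:9] rd=1 = $1
+0x0a: 18 00 ⇒ word 0x1800 (big)
  top 5b → 0x3 → sum [RR]
  [10:9] rd=0 = $0
  [8:7] rs=0 = $0
+0x0c: 2b 50 ⇒ word 0x2b50 (big)
  top 5b → 0x5 → ldi [RI]
  [10:9] rd=1 = $1
  [8:0] imm=336 = 336
+0x0e: 07 f6 ⇒ word 0x07f6 (big)
  top 5b → 0x0 → bne [J]
  [10:0] imm=2038 (s11→-10) = -10

psh $1; sum $0, $0; ldi $1, 336; bne -10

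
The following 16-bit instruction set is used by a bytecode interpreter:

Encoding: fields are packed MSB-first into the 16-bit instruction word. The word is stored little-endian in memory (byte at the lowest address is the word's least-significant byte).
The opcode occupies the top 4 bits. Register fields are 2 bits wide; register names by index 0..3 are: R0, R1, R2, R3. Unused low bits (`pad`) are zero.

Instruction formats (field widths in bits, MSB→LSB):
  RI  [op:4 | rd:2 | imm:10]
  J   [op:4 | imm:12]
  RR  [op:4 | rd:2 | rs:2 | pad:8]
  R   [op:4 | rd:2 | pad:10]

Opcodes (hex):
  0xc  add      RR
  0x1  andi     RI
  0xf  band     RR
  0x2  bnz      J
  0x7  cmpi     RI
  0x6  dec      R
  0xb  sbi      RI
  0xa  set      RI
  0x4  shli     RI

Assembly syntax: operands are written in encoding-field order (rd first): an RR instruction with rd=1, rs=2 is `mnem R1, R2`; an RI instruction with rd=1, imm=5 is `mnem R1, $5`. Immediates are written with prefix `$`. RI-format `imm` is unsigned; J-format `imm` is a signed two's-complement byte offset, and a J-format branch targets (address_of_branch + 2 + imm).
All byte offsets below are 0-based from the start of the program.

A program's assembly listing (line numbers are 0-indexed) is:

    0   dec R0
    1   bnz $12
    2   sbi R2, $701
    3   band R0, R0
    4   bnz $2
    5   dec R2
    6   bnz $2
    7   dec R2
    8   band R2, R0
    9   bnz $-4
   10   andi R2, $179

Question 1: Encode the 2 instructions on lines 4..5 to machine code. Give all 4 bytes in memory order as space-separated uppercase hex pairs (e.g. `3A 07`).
02 20 00 68

4. bnz fields op=0x2:4|imm=2:12 → word 2002h → 02 20
5. dec fields op=0x6:4|rd=2:2|pad=0:10 → word 6800h → 00 68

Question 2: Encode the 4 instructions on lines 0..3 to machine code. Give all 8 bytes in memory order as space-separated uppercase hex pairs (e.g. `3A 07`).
00 60 0C 20 BD BA 00 F0

line 0 (dec): pack op=0x6:4|rd=0:2|pad=0:10 = 0x6000; little→ 00 60
line 1 (bnz): pack op=0x2:4|imm=12:12 = 0x200c; little→ 0c 20
line 2 (sbi): pack op=0xb:4|rd=2:2|imm=701:10 = 0xbabd; little→ bd ba
line 3 (band): pack op=0xf:4|rd=0:2|rs=0:2|pad=0:8 = 0xf000; little→ 00 f0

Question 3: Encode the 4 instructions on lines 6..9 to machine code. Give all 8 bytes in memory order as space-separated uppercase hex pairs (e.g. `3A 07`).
line 6 (bnz): pack op=0x2:4|imm=2:12 = 0x2002; little→ 02 20
line 7 (dec): pack op=0x6:4|rd=2:2|pad=0:10 = 0x6800; little→ 00 68
line 8 (band): pack op=0xf:4|rd=2:2|rs=0:2|pad=0:8 = 0xf800; little→ 00 f8
line 9 (bnz): pack op=0x2:4|imm=-4:12 = 0x2ffc; little→ fc 2f

02 20 00 68 00 F8 FC 2F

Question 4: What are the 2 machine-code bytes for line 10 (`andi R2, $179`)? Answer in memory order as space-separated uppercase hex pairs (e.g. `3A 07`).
B3 18

10. andi fields op=0x1:4|rd=2:2|imm=179:10 → word 18b3h → b3 18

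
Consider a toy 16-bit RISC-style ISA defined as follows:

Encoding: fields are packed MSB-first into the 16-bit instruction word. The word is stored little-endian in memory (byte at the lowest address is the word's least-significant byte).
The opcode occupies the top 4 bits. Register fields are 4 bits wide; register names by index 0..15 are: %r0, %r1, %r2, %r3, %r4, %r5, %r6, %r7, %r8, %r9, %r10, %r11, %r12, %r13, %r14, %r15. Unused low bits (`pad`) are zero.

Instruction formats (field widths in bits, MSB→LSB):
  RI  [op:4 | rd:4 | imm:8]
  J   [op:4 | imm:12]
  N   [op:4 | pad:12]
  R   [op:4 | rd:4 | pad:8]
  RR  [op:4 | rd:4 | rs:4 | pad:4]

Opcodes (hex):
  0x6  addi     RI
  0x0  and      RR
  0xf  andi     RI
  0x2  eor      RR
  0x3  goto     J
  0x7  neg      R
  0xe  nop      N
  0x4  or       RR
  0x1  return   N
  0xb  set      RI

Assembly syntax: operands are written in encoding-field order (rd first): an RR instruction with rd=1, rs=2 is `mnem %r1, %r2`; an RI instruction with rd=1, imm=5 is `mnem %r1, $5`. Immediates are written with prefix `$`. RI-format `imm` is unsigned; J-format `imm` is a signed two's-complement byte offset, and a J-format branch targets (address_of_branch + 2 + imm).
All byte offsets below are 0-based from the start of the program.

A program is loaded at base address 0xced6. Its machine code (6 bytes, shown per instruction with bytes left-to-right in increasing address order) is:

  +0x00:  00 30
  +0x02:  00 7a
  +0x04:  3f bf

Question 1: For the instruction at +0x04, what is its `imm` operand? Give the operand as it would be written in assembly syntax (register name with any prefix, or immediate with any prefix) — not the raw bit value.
$63

@+04  little-endian(3f bf) = 0xbf3f
  opcode bits[15:12]=0xb: set/RI
  [11:8] rd=15 = %r15
  [7:0] imm=63 = $63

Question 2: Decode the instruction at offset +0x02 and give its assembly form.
@+02  little-endian(00 7a) = 0x7a00
  op=0x7a00>>12=0x7 ⇒ neg (R)
  rd@[11:8]=0xa ⇒ %r10

neg %r10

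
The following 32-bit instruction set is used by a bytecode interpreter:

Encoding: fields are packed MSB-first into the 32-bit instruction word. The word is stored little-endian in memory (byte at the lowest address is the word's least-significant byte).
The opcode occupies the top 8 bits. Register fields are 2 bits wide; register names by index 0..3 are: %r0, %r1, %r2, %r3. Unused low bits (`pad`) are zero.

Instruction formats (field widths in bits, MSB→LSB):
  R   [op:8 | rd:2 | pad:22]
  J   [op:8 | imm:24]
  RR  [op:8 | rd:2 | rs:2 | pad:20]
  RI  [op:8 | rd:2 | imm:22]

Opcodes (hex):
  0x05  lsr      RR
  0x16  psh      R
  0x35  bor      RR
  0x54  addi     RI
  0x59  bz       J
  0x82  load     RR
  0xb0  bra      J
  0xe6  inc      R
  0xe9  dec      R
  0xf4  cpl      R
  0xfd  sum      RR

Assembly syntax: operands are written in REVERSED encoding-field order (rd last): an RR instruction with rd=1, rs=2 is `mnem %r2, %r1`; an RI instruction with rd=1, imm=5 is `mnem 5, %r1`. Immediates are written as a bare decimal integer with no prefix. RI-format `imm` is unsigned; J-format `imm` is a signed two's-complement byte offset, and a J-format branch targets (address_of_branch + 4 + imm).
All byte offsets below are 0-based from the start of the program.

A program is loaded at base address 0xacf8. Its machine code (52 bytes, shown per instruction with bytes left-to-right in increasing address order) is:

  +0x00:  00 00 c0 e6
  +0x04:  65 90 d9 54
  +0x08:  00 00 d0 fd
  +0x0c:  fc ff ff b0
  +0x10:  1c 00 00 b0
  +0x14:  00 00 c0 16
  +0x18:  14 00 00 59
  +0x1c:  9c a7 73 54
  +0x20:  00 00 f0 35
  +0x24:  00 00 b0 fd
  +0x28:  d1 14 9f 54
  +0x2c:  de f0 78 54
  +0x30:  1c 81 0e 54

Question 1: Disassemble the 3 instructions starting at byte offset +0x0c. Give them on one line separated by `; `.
@+0c  little-endian(fc ff ff b0) = 0xb0fffffc
  top 8b → 0xb0 → bra [J]
  imm: (w>>0)&0xffffff=0xfffffc (s24→-4) → -4
@+10  little-endian(1c 00 00 b0) = 0xb000001c
  top 8b → 0xb0 → bra [J]
  imm: (w>>0)&0xffffff=0x1c → 28
@+14  little-endian(00 00 c0 16) = 0x16c00000
  top 8b → 0x16 → psh [R]
  rd: (w>>22)&0x3=0x3 → %r3

bra -4; bra 28; psh %r3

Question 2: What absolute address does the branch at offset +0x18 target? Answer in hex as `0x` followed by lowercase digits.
0xad28

[18] 14 00 00 59 → 0x59000014
  top 8b → 0x59 → bz [J]
  imm: (w>>0)&0xffffff=0x14 → 20
  target = base 0xacf8 + off 0x18 + 4 + imm 20 = 0xad28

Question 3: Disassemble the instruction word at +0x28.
@+28  little-endian(d1 14 9f 54) = 0x549f14d1
  top 8b → 0x54 → addi [RI]
  rd: (w>>22)&0x3=0x2 → %r2
  imm: (w>>0)&0x3fffff=0x1f14d1 → 2036945

addi 2036945, %r2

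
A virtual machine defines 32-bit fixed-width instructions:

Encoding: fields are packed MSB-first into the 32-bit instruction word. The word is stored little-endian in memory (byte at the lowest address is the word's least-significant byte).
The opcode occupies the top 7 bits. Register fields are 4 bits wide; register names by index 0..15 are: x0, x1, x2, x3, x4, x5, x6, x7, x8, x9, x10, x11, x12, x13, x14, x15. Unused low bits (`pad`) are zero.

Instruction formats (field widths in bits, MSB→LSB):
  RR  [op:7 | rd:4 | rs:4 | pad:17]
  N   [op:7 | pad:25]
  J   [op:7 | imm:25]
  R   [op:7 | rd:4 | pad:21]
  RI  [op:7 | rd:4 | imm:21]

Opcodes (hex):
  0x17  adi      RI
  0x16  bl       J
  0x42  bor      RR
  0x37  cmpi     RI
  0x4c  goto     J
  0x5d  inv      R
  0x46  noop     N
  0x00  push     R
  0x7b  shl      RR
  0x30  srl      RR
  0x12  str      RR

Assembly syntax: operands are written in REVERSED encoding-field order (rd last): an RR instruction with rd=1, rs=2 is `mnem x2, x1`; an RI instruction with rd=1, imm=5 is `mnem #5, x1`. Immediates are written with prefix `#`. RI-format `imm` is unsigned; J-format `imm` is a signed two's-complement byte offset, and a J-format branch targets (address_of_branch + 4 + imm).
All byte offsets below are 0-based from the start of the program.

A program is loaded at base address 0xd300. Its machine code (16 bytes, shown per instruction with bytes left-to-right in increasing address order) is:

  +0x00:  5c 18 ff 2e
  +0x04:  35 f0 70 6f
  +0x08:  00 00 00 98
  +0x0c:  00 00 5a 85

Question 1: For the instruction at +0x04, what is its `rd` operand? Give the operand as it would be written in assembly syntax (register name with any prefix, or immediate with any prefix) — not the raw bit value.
x11

off 0x04: read 35 f0 70 6f as little → 0x6f70f035
  op=0x6f70f035>>25=0x37 ⇒ cmpi (RI)
  rd@[24:21]=0xb ⇒ x11
  imm@[20:0]=0x10f035 ⇒ #1110069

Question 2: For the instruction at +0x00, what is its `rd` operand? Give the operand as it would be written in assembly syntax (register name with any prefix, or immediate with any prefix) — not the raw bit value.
@+00  little-endian(5c 18 ff 2e) = 0x2eff185c
  opcode bits[31:25]=0x17: adi/RI
  rd@[24:21]=0x7 ⇒ x7
  imm@[20:0]=0x1f185c ⇒ #2037852

x7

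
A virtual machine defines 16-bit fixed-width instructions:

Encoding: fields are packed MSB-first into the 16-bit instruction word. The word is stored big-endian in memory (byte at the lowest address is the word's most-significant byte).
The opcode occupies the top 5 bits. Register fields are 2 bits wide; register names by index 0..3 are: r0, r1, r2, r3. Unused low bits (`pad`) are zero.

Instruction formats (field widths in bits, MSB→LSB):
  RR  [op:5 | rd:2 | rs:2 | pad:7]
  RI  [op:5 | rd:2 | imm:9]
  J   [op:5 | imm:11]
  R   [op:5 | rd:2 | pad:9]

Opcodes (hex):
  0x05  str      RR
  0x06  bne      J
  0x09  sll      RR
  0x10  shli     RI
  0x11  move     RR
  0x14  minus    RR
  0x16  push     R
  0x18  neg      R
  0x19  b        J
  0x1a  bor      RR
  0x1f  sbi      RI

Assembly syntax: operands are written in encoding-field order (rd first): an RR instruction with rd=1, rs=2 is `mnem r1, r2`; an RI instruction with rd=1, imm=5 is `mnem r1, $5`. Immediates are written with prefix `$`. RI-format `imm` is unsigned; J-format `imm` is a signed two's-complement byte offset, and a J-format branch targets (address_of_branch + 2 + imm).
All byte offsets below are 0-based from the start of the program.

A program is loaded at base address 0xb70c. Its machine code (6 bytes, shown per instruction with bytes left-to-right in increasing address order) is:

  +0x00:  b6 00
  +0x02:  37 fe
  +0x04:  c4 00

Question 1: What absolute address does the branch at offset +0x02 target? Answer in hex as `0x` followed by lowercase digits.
@+02  big-endian(37 fe) = 0x37fe
  op=0x37fe>>11=0x6 ⇒ bne (J)
  imm: (w>>0)&0x7ff=0x7fe (s11→-2) → $-2
  target = base 0xb70c + off 0x02 + 2 + imm -2 = 0xb70e

0xb70e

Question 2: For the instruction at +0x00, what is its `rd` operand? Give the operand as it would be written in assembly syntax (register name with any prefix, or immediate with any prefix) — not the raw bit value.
r3

off 0x00: read b6 00 as big → 0xb600
  op=0xb600>>11=0x16 ⇒ push (R)
  rd@[10:9]=0x3 ⇒ r3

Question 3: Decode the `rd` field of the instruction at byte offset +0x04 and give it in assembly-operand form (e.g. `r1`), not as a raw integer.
r2

+0x04: c4 00 ⇒ word 0xc400 (big)
  opcode bits[15:11]=0x18: neg/R
  rd@[10:9]=0x2 ⇒ r2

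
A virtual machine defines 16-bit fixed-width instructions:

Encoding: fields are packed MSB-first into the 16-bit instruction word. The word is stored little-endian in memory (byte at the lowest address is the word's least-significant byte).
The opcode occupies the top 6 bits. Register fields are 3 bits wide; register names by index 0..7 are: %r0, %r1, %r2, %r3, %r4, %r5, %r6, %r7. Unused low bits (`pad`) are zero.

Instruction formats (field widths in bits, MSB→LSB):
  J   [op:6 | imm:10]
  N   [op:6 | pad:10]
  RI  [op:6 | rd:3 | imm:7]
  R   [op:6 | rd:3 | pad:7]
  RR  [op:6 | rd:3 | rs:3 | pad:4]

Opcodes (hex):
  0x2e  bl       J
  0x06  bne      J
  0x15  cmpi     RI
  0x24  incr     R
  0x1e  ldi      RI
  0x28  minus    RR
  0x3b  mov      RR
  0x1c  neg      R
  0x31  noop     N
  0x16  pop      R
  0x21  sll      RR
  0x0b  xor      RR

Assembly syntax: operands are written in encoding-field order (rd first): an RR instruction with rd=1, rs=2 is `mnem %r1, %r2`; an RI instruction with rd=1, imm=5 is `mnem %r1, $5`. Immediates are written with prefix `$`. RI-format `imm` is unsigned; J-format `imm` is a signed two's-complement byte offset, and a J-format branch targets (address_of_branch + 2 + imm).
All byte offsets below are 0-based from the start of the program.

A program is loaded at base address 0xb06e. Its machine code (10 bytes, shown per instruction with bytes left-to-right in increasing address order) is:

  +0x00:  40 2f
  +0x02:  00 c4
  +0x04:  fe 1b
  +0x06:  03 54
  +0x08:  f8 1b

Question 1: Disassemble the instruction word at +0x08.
bne $-8

+0x08: f8 1b ⇒ word 0x1bf8 (little)
  top 6b → 0x6 → bne [J]
  imm: (w>>0)&0x3ff=0x3f8 (s10→-8) → $-8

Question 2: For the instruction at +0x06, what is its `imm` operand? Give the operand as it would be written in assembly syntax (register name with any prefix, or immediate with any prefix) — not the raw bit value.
$3

off 0x06: read 03 54 as little → 0x5403
  top 6b → 0x15 → cmpi [RI]
  rd@[9:7]=0x0 ⇒ %r0
  imm@[6:0]=0x3 ⇒ $3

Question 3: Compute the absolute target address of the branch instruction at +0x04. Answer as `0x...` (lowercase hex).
0xb072

[04] fe 1b → 0x1bfe
  top 6b → 0x6 → bne [J]
  imm: (w>>0)&0x3ff=0x3fe (s10→-2) → $-2
  target = base 0xb06e + off 0x04 + 2 + imm -2 = 0xb072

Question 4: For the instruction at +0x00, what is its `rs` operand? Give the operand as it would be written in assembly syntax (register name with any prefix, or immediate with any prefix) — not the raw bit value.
off 0x00: read 40 2f as little → 0x2f40
  top 6b → 0xb → xor [RR]
  [9:7] rd=6 = %r6
  [6:4] rs=4 = %r4

%r4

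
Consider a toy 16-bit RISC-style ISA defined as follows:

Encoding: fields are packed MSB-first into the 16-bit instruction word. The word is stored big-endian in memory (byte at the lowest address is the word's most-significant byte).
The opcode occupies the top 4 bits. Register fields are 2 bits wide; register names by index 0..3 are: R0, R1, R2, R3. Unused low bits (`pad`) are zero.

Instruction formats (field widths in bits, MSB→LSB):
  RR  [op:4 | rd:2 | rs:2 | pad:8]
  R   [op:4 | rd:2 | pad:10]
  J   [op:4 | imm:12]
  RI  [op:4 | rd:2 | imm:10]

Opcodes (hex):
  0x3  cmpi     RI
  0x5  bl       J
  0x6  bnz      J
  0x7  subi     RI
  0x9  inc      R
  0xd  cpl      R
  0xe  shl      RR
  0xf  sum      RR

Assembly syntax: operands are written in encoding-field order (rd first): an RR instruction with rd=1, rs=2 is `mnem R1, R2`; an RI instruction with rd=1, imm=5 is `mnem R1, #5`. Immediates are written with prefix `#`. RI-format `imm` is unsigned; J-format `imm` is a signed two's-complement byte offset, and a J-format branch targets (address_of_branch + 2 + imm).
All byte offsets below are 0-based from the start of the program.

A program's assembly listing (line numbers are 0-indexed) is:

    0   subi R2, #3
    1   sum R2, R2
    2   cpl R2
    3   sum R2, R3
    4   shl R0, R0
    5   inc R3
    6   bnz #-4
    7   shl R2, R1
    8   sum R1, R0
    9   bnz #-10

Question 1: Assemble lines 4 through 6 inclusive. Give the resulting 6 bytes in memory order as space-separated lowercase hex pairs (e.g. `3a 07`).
line 4 (shl): pack op=0xe:4|rd=0:2|rs=0:2|pad=0:8 = 0xe000; big→ e0 00
line 5 (inc): pack op=0x9:4|rd=3:2|pad=0:10 = 0x9c00; big→ 9c 00
line 6 (bnz): pack op=0x6:4|imm=-4:12 = 0x6ffc; big→ 6f fc

e0 00 9c 00 6f fc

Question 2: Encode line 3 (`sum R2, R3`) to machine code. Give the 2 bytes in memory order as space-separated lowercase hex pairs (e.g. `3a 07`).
fb 00

line 3 (sum): pack op=0xf:4|rd=2:2|rs=3:2|pad=0:8 = 0xfb00; big→ fb 00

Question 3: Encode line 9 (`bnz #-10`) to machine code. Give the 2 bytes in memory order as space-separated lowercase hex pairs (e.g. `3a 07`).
9. bnz fields op=0x6:4|imm=-10:12 → word 6ff6h → 6f f6

6f f6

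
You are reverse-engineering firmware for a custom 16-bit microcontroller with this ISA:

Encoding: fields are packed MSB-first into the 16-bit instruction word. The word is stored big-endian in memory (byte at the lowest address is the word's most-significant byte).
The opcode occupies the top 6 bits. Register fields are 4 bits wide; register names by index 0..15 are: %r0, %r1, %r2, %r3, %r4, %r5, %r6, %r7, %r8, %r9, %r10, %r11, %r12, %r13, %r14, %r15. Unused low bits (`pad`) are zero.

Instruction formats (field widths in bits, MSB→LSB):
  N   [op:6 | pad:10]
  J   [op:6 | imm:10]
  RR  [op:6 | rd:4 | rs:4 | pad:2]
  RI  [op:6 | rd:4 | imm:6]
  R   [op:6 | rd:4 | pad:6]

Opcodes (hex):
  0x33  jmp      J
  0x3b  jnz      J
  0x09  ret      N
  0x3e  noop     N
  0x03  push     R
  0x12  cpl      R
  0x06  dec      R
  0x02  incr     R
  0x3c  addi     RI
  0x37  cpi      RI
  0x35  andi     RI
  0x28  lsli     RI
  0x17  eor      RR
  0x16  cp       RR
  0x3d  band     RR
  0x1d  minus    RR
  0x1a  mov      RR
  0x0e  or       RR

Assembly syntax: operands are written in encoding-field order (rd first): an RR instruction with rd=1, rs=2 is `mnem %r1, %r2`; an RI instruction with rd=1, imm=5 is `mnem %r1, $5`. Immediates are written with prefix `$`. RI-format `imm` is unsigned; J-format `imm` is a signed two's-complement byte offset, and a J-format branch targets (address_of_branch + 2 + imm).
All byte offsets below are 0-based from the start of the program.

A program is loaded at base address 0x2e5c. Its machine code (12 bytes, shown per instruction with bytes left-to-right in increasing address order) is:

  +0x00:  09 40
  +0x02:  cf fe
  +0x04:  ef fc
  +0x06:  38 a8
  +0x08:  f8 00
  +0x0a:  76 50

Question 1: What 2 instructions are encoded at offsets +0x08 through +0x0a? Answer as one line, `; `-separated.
+0x08: f8 00 ⇒ word 0xf800 (big)
  opcode bits[15:10]=0x3e: noop/N
+0x0a: 76 50 ⇒ word 0x7650 (big)
  opcode bits[15:10]=0x1d: minus/RR
  rd@[9:6]=0x9 ⇒ %r9
  rs@[5:2]=0x4 ⇒ %r4

noop; minus %r9, %r4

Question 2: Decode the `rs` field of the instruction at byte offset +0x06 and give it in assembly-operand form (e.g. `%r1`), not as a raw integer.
%r10

[06] 38 a8 → 0x38a8
  top 6b → 0xe → or [RR]
  [9:6] rd=2 = %r2
  [5:2] rs=10 = %r10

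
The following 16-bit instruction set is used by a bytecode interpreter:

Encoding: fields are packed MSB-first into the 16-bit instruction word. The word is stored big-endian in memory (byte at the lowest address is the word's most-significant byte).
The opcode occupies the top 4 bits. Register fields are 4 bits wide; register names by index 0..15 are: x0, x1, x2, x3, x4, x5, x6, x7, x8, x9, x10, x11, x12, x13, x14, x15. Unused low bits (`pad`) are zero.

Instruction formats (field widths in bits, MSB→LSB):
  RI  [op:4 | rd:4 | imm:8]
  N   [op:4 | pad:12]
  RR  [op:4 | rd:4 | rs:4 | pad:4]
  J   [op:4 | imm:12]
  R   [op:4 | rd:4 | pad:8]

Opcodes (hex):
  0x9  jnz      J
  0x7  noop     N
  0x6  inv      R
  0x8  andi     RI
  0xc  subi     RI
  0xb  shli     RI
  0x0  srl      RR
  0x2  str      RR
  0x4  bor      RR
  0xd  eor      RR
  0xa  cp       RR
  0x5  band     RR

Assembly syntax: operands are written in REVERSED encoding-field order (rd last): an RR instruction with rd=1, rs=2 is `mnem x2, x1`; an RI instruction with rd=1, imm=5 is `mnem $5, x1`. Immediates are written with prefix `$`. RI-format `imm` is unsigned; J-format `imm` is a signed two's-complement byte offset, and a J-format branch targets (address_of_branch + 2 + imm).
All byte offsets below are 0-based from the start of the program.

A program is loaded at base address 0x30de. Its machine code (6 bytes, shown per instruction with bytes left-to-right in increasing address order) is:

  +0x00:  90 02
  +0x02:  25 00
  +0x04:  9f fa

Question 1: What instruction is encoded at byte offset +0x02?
str x0, x5

+0x02: 25 00 ⇒ word 0x2500 (big)
  top 4b → 0x2 → str [RR]
  [11:8] rd=5 = x5
  [7:4] rs=0 = x0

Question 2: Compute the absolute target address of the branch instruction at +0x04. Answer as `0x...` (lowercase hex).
0x30de

@+04  big-endian(9f fa) = 0x9ffa
  op=0x9ffa>>12=0x9 ⇒ jnz (J)
  imm@[11:0]=0xffa (s12→-6) ⇒ $-6
  target = base 0x30de + off 0x04 + 2 + imm -6 = 0x30de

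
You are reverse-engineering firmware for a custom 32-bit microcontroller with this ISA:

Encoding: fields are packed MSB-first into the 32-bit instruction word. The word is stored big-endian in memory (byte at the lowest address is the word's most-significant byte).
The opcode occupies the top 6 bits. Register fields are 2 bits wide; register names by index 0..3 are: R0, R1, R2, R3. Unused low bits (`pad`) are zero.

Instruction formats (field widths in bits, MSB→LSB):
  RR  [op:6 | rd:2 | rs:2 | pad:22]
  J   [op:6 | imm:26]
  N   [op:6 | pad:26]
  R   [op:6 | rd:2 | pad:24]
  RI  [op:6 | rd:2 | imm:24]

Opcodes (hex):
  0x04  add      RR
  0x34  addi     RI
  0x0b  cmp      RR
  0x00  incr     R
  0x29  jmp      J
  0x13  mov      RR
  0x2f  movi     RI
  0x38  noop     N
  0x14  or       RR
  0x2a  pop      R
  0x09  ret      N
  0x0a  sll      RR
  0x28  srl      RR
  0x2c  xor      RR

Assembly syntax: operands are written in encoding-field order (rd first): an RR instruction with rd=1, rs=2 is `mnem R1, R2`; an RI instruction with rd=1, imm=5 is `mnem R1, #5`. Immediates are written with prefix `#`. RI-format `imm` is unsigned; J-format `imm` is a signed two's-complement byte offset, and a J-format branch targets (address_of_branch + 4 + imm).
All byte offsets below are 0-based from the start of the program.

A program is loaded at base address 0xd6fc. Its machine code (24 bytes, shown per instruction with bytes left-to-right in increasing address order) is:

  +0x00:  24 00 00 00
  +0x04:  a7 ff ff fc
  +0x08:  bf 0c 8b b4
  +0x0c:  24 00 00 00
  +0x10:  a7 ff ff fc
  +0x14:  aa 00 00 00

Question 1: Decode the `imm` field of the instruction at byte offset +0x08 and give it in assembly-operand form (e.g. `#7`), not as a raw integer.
#822196

+0x08: bf 0c 8b b4 ⇒ word 0xbf0c8bb4 (big)
  opcode bits[31:26]=0x2f: movi/RI
  [25:24] rd=3 = R3
  [23:0] imm=822196 = #822196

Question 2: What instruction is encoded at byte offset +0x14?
pop R2

off 0x14: read aa 00 00 00 as big → 0xaa000000
  op=0xaa000000>>26=0x2a ⇒ pop (R)
  [25:24] rd=2 = R2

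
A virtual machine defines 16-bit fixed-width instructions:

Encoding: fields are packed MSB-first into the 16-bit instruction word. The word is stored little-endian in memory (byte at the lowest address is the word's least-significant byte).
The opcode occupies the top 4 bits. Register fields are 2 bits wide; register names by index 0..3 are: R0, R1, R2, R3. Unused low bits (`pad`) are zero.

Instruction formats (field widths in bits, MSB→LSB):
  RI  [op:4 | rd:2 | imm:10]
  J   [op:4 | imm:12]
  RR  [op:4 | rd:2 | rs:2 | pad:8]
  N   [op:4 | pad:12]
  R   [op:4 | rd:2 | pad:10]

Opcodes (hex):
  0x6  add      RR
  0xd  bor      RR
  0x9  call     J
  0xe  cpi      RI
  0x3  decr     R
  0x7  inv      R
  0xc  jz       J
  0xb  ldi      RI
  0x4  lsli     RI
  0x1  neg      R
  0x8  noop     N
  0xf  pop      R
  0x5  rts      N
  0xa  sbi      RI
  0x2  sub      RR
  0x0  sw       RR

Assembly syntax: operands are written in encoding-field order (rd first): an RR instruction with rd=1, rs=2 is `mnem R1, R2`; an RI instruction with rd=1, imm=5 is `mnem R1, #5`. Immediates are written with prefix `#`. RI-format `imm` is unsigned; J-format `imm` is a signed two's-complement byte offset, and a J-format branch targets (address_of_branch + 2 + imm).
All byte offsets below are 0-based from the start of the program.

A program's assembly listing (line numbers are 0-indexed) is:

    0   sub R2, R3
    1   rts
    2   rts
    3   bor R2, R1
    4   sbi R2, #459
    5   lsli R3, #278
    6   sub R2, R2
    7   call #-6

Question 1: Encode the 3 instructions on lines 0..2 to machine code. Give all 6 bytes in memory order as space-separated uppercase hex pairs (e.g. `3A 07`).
0. sub fields op=0x2:4|rd=2:2|rs=3:2|pad=0:8 → word 2b00h → 00 2b
1. rts fields op=0x5:4|pad=0:12 → word 5000h → 00 50
2. rts fields op=0x5:4|pad=0:12 → word 5000h → 00 50

00 2B 00 50 00 50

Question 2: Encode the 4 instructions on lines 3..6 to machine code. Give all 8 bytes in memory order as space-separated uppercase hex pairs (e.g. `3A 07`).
line 3 (bor): pack op=0xd:4|rd=2:2|rs=1:2|pad=0:8 = 0xd900; little→ 00 d9
line 4 (sbi): pack op=0xa:4|rd=2:2|imm=459:10 = 0xa9cb; little→ cb a9
line 5 (lsli): pack op=0x4:4|rd=3:2|imm=278:10 = 0x4d16; little→ 16 4d
line 6 (sub): pack op=0x2:4|rd=2:2|rs=2:2|pad=0:8 = 0x2a00; little→ 00 2a

00 D9 CB A9 16 4D 00 2A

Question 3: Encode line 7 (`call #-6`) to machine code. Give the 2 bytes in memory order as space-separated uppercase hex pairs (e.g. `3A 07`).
FA 9F

line 7 (call): pack op=0x9:4|imm=-6:12 = 0x9ffa; little→ fa 9f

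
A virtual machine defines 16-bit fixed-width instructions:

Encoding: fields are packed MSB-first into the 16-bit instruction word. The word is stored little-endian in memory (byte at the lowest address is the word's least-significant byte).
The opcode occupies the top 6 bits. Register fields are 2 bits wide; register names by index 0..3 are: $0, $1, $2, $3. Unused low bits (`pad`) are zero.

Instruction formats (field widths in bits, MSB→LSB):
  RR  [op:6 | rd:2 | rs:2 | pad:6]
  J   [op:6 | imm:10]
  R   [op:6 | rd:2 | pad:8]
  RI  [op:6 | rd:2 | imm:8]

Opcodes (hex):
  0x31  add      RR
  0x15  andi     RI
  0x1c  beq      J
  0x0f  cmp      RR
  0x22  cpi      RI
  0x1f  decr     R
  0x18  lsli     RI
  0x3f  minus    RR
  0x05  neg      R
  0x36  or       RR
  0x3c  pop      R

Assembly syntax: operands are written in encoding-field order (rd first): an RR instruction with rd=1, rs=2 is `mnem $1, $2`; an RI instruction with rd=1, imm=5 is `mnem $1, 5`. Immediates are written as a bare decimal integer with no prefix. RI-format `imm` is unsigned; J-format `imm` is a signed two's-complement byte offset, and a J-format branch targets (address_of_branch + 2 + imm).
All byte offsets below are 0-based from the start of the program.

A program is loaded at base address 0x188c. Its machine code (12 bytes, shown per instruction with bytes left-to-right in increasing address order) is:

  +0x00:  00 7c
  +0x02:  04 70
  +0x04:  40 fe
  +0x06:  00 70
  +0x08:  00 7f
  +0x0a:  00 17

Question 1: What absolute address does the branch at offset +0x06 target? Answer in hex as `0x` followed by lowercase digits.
[06] 00 70 → 0x7000
  top 6b → 0x1c → beq [J]
  imm: (w>>0)&0x3ff=0x0 → 0
  target = base 0x188c + off 0x06 + 2 + imm 0 = 0x1894

0x1894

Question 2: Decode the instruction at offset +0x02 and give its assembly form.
beq 4

[02] 04 70 → 0x7004
  op=0x7004>>10=0x1c ⇒ beq (J)
  [9:0] imm=4 = 4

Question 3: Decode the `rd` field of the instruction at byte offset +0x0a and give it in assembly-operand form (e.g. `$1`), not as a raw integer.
@+0a  little-endian(00 17) = 0x1700
  top 6b → 0x5 → neg [R]
  rd: (w>>8)&0x3=0x3 → $3

$3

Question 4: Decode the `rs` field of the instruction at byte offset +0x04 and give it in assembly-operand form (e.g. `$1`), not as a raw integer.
$1

@+04  little-endian(40 fe) = 0xfe40
  top 6b → 0x3f → minus [RR]
  [9:8] rd=2 = $2
  [7:6] rs=1 = $1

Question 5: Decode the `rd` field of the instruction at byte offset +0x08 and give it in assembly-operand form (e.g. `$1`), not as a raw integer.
$3

[08] 00 7f → 0x7f00
  op=0x7f00>>10=0x1f ⇒ decr (R)
  [9:8] rd=3 = $3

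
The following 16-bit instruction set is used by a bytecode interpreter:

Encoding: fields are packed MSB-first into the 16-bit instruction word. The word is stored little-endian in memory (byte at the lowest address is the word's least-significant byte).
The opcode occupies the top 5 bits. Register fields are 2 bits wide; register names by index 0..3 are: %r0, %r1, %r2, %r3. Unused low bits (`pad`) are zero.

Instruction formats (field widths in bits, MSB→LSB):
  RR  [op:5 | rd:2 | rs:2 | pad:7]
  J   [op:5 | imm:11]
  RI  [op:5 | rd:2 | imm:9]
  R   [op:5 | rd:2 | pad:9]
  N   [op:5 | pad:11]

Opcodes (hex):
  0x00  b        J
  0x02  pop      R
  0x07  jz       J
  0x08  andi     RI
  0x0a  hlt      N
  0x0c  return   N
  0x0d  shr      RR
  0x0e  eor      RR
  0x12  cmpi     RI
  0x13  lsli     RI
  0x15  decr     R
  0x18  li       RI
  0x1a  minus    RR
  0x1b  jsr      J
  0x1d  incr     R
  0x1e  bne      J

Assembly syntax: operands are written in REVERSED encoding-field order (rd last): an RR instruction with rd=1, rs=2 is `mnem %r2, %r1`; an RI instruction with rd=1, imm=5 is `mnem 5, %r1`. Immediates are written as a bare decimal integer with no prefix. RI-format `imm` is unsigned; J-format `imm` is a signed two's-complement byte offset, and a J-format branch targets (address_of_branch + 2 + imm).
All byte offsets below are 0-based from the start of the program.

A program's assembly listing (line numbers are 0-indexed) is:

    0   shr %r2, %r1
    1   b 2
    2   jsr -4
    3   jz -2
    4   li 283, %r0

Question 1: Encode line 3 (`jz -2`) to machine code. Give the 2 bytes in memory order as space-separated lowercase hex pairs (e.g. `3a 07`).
fe 3f

3. jz fields op=0x7:5|imm=-2:11 → word 3ffeh → fe 3f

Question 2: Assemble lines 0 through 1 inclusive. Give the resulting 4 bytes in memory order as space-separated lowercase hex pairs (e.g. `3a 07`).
0. shr fields op=0xd:5|rd=1:2|rs=2:2|pad=0:7 → word 6b00h → 00 6b
1. b fields op=0x0:5|imm=2:11 → word 0002h → 02 00

00 6b 02 00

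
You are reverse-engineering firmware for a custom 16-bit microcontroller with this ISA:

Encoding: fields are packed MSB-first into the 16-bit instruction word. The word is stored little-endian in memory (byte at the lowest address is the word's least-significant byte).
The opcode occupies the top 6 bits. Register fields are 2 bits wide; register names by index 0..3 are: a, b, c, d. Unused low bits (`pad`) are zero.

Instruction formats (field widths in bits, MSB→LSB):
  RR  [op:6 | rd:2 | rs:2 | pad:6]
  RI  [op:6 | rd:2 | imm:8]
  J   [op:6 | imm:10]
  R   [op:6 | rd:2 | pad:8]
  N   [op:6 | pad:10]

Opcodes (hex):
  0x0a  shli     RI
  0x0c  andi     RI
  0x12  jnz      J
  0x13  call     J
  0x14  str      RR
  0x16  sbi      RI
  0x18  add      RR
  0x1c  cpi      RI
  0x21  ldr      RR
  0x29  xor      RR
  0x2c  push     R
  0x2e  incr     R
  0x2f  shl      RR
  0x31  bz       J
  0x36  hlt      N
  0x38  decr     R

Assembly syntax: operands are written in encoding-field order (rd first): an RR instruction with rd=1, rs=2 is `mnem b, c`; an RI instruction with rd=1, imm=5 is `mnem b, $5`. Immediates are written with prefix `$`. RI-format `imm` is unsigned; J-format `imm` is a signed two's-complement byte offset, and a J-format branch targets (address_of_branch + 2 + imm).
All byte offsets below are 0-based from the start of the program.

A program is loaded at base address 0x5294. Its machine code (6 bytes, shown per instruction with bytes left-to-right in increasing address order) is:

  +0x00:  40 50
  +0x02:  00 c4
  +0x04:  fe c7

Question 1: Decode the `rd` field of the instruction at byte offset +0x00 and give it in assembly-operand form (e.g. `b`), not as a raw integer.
@+00  little-endian(40 50) = 0x5040
  op=0x5040>>10=0x14 ⇒ str (RR)
  [9:8] rd=0 = a
  [7:6] rs=1 = b

a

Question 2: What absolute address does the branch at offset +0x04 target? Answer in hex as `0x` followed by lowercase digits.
@+04  little-endian(fe c7) = 0xc7fe
  top 6b → 0x31 → bz [J]
  imm@[9:0]=0x3fe (s10→-2) ⇒ $-2
  target = base 0x5294 + off 0x04 + 2 + imm -2 = 0x5298

0x5298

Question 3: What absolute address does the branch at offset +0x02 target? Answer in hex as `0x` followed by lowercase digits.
+0x02: 00 c4 ⇒ word 0xc400 (little)
  op=0xc400>>10=0x31 ⇒ bz (J)
  imm@[9:0]=0x0 ⇒ $0
  target = base 0x5294 + off 0x02 + 2 + imm 0 = 0x5298

0x5298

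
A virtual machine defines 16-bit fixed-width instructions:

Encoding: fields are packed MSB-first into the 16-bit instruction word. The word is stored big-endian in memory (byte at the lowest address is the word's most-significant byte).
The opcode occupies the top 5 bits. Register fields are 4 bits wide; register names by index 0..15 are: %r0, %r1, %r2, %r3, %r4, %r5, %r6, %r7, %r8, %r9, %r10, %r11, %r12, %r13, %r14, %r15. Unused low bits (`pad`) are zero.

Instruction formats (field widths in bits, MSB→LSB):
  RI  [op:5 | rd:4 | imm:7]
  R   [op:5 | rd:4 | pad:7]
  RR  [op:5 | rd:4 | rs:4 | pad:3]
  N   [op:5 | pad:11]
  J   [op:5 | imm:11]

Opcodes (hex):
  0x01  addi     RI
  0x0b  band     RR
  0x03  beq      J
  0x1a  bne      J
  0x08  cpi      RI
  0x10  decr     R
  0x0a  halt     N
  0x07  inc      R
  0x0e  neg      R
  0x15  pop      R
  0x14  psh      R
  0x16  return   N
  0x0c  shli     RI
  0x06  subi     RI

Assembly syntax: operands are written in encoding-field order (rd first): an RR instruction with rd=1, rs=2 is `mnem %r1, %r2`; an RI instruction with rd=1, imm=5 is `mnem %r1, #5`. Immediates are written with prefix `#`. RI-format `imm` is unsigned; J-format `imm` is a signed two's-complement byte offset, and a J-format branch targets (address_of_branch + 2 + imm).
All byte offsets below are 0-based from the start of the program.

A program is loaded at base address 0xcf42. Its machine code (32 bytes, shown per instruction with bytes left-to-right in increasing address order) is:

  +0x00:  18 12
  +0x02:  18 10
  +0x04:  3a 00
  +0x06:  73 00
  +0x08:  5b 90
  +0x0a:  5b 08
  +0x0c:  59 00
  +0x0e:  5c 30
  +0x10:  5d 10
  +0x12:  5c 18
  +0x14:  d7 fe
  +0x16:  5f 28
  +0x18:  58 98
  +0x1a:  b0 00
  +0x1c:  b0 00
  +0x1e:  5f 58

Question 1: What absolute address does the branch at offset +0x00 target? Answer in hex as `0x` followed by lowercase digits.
0xcf56

[00] 18 12 → 0x1812
  op=0x1812>>11=0x3 ⇒ beq (J)
  imm: (w>>0)&0x7ff=0x12 → #18
  target = base 0xcf42 + off 0x00 + 2 + imm 18 = 0xcf56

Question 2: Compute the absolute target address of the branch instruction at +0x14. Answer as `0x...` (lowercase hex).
+0x14: d7 fe ⇒ word 0xd7fe (big)
  opcode bits[15:11]=0x1a: bne/J
  imm@[10:0]=0x7fe (s11→-2) ⇒ #-2
  target = base 0xcf42 + off 0x14 + 2 + imm -2 = 0xcf56

0xcf56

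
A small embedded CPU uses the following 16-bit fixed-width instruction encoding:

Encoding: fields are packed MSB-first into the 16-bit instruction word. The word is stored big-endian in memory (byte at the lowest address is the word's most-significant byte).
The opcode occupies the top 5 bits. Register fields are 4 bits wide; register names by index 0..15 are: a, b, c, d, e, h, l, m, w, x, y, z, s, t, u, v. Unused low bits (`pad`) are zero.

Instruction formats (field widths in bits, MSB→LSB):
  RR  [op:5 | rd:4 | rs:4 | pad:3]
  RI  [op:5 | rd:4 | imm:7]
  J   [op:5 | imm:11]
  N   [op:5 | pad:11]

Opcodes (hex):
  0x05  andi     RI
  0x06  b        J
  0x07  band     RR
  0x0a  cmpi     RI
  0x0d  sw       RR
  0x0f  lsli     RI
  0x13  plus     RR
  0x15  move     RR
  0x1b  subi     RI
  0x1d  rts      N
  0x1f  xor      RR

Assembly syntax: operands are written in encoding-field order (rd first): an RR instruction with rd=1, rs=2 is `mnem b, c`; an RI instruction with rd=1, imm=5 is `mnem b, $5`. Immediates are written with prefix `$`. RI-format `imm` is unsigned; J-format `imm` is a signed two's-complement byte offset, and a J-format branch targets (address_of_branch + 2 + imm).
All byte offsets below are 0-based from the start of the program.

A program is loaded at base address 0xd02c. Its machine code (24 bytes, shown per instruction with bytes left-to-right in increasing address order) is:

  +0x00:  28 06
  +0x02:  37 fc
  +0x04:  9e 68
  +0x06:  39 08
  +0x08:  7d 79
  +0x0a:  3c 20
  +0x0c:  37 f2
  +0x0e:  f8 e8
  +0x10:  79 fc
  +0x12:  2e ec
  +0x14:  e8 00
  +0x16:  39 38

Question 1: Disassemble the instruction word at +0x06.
band c, b

[06] 39 08 → 0x3908
  top 5b → 0x7 → band [RR]
  rd@[10:7]=0x2 ⇒ c
  rs@[6:3]=0x1 ⇒ b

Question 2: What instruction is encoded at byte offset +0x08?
lsli y, $121

[08] 7d 79 → 0x7d79
  top 5b → 0xf → lsli [RI]
  rd@[10:7]=0xa ⇒ y
  imm@[6:0]=0x79 ⇒ $121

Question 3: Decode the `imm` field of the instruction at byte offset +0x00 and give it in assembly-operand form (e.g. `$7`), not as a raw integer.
$6

+0x00: 28 06 ⇒ word 0x2806 (big)
  top 5b → 0x5 → andi [RI]
  rd: (w>>7)&0xf=0x0 → a
  imm: (w>>0)&0x7f=0x6 → $6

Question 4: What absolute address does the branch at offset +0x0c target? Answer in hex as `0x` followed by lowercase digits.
0xd02c

+0x0c: 37 f2 ⇒ word 0x37f2 (big)
  top 5b → 0x6 → b [J]
  imm: (w>>0)&0x7ff=0x7f2 (s11→-14) → $-14
  target = base 0xd02c + off 0x0c + 2 + imm -14 = 0xd02c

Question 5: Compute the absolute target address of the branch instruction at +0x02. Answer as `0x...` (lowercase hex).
0xd02c

off 0x02: read 37 fc as big → 0x37fc
  opcode bits[15:11]=0x6: b/J
  imm@[10:0]=0x7fc (s11→-4) ⇒ $-4
  target = base 0xd02c + off 0x02 + 2 + imm -4 = 0xd02c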